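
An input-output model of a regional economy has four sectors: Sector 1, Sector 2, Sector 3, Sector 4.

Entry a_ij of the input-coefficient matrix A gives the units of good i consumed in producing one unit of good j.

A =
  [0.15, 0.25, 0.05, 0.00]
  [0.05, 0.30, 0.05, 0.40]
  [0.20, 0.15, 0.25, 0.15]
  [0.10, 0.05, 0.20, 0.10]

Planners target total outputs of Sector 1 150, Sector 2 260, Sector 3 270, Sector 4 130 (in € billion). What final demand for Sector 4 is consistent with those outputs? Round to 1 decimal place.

d_4 = 35.0

I − A =
  [   0.85    -0.25    -0.05     0.00]
  [  -0.05     0.70    -0.05    -0.40]
  [  -0.20    -0.15     0.75    -0.15]
  [  -0.10    -0.05    -0.20     0.90]
d = (I − A) x:
  d_1 = (+0.85)·150 + (-0.25)·260 + (-0.05)·270 + (+0.00)·130 = 49.0
  d_2 = (-0.05)·150 + (+0.70)·260 + (-0.05)·270 + (-0.40)·130 = 109.0
  d_3 = (-0.20)·150 + (-0.15)·260 + (+0.75)·270 + (-0.15)·130 = 114.0
  d_4 = (-0.10)·150 + (-0.05)·260 + (-0.20)·270 + (+0.90)·130 = 35.0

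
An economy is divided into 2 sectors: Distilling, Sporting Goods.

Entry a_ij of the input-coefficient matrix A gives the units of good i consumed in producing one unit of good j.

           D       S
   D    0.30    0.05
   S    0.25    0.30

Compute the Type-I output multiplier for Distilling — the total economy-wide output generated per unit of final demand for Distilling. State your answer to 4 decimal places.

m_D = 1.9895

I − A =
  [   0.70    -0.05]
  [  -0.25     0.70]
det(I−A) = (0.70)(0.70) − (-0.05)(-0.25) = 0.4775
adj(I−A) = [[0.70, 0.05], [0.25, 0.70]]
(I − A)⁻¹ = adj(I−A) / det(I−A) ≈
  [   1.46597     0.10471]
  [   0.52356     1.46597]
The output multiplier for sector j is the column-j sum of the Leontief inverse (I − A)⁻¹ = adj(I−A) / det(I−A).
Column D of adj(I−A): (0.70, 0.25); det(I−A) = 0.4775.
m_D = (0.70 + 0.25) / 0.4775 = 0.95 / 0.4775 ≈ 1.9895.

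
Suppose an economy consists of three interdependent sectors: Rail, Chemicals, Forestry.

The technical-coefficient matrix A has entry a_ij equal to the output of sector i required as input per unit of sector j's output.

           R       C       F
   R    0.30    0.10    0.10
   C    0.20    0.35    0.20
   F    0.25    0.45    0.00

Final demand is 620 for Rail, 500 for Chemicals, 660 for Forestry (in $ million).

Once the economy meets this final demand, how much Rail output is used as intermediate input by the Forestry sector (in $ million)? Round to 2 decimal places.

I − A =
  [   0.70    -0.10    -0.10]
  [  -0.20     0.65    -0.20]
  [  -0.25    -0.45     1.00]
Cofactors of I−A, C_ij = (−1)^(i+j)·(minor ij) (rows/columns in the sector order above):
  C_11 = (0.65)(1.00) − (-0.20)(-0.45) = 0.5600
  C_12 = −[(-0.20)(1.00) − (-0.20)(-0.25)] = 0.2500
  C_13 = (-0.20)(-0.45) − (0.65)(-0.25) = 0.2525
  C_21 = −[(-0.10)(1.00) − (-0.10)(-0.45)] = 0.1450
  C_22 = (0.70)(1.00) − (-0.10)(-0.25) = 0.6750
  C_23 = −[(0.70)(-0.45) − (-0.10)(-0.25)] = 0.3400
  C_31 = (-0.10)(-0.20) − (-0.10)(0.65) = 0.0850
  C_32 = −[(0.70)(-0.20) − (-0.10)(-0.20)] = 0.1600
  C_33 = (0.70)(0.65) − (-0.10)(-0.20) = 0.4350
det(I−A) = Σ_j (I−A)_1j·C_1j = (0.70)(0.5600) + (-0.10)(0.2500) + (-0.10)(0.2525) = 0.34175
adj(I−A) = Cᵀ =
  [ 0.5600   0.1450   0.0850]
  [ 0.2500   0.6750   0.1600]
  [ 0.2525   0.3400   0.4350]
(I − A)⁻¹ = adj(I−A) / det(I−A) ≈
  [   1.6386     0.4243     0.2487]
  [   0.7315     1.9751     0.4682]
  [   0.7388     0.9949     1.2729]
First solve x = (I − A)⁻¹ d = adj(I−A)·d / det(I−A); in particular x_F = (0.2525·620 + 0.3400·500 + 0.4350·660) / 0.34175 = 613.65 / 0.34175 ≈ 1795.6108.
Intermediate flow from R to F: z_RF = a_RF · x_F = 0.10 × 613.65 / 0.34175 = 61.365 / 0.34175 ≈ 179.56.

z_RF = 179.56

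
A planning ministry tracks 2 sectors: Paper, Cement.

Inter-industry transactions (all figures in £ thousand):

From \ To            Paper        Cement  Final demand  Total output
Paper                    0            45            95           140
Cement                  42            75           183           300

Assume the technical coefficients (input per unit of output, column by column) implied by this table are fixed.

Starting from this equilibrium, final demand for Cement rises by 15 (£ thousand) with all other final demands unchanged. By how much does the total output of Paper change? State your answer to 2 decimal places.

Δx_1 = 3.19

Technical coefficients a_ij = z_ij / X_j:
  a_11 = 0/140 = 0.00, a_21 = 42/140 = 0.30
  a_12 = 45/300 = 0.15, a_22 = 75/300 = 0.25
I − A =
  [   1.00    -0.15]
  [  -0.30     0.75]
det(I−A) = (1.00)(0.75) − (-0.15)(-0.30) = 0.7050
adj(I−A) = [[0.75, 0.15], [0.30, 1.00]]
(I − A)⁻¹ = adj(I−A) / det(I−A) ≈
  [   1.0638     0.2128]
  [   0.4255     1.4184]
Δx = (I − A)⁻¹ Δd with Δd having +15 in the Cement component and 0 elsewhere.
So Δx_1 = L_12 · (+15), where L_12 = adj(I−A)_12 / det(I−A) = 0.15 / 0.7050.
Δx_1 = 0.15 × (+15) / 0.7050 = 2.25 / 0.7050 ≈ 3.19.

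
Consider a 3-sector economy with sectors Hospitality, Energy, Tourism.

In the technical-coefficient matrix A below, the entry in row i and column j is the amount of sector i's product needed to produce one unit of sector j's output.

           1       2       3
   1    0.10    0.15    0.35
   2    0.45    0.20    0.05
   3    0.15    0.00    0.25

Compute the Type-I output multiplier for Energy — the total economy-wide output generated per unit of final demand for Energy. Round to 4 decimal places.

I − A =
  [   0.90    -0.15    -0.35]
  [  -0.45     0.80    -0.05]
  [  -0.15     0.00     0.75]
Cofactors of I−A, C_ij = (−1)^(i+j)·(minor ij) (rows/columns in the sector order above):
  C_11 = (0.80)(0.75) − (-0.05)(0.00) = 0.6000
  C_12 = −[(-0.45)(0.75) − (-0.05)(-0.15)] = 0.3450
  C_13 = (-0.45)(0.00) − (0.80)(-0.15) = 0.1200
  C_21 = −[(-0.15)(0.75) − (-0.35)(0.00)] = 0.1125
  C_22 = (0.90)(0.75) − (-0.35)(-0.15) = 0.6225
  C_23 = −[(0.90)(0.00) − (-0.15)(-0.15)] = 0.0225
  C_31 = (-0.15)(-0.05) − (-0.35)(0.80) = 0.2875
  C_32 = −[(0.90)(-0.05) − (-0.35)(-0.45)] = 0.2025
  C_33 = (0.90)(0.80) − (-0.15)(-0.45) = 0.6525
det(I−A) = Σ_j (I−A)_1j·C_1j = (0.90)(0.6000) + (-0.15)(0.3450) + (-0.35)(0.1200) = 0.44625
adj(I−A) = Cᵀ =
  [ 0.6000   0.1125   0.2875]
  [ 0.3450   0.6225   0.2025]
  [ 0.1200   0.0225   0.6525]
(I − A)⁻¹ = adj(I−A) / det(I−A) ≈
  [   1.34454     0.25210     0.64426]
  [   0.77311     1.39496     0.45378]
  [   0.26891     0.05042     1.46218]
The output multiplier for sector j is the column-j sum of the Leontief inverse (I − A)⁻¹ = adj(I−A) / det(I−A).
Column 2 of adj(I−A): (0.1125, 0.6225, 0.0225); det(I−A) = 0.44625.
m_2 = (0.1125 + 0.6225 + 0.0225) / 0.44625 = 0.7575 / 0.44625 ≈ 1.6975.

m_2 = 1.6975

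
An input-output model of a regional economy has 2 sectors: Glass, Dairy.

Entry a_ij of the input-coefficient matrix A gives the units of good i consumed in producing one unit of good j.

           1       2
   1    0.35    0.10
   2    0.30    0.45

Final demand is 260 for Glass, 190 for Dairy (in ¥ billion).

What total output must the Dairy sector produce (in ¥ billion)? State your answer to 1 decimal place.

I − A =
  [   0.65    -0.10]
  [  -0.30     0.55]
det(I−A) = (0.65)(0.55) − (-0.10)(-0.30) = 0.3275
adj(I−A) = [[0.55, 0.10], [0.30, 0.65]]
(I − A)⁻¹ = adj(I−A) / det(I−A) ≈
  [   1.6794     0.3053]
  [   0.9160     1.9847]
x = (I − A)⁻¹ d = adj(I−A)·d / det(I−A), with det(I−A) = 0.3275:
  x_1 = (0.55·260 + 0.10·190) / 0.3275 = 162.00 / 0.3275 ≈ 494.7
  x_2 = (0.30·260 + 0.65·190) / 0.3275 = 201.50 / 0.3275 ≈ 615.3

x_2 = 615.3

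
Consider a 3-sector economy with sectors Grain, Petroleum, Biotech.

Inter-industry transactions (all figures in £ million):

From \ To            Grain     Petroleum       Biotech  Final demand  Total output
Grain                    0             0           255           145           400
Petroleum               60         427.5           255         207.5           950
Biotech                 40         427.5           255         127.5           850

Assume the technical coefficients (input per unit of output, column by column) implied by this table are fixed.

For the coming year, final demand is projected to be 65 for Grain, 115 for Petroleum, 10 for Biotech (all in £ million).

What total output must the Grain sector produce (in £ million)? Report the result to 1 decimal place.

Technical coefficients a_ij = z_ij / X_j:
  a_GG = 0/400 = 0.00, a_PG = 60/400 = 0.15, a_BG = 40/400 = 0.10
  a_GP = 0/950 = 0.00, a_PP = 427.5/950 = 0.45, a_BP = 427.5/950 = 0.45
  a_GB = 255/850 = 0.30, a_PB = 255/850 = 0.30, a_BB = 255/850 = 0.30
I − A =
  [   1.00     0.00    -0.30]
  [  -0.15     0.55    -0.30]
  [  -0.10    -0.45     0.70]
Cofactors of I−A, C_ij = (−1)^(i+j)·(minor ij) (rows/columns in the sector order above):
  C_11 = (0.55)(0.70) − (-0.30)(-0.45) = 0.2500
  C_12 = −[(-0.15)(0.70) − (-0.30)(-0.10)] = 0.1350
  C_13 = (-0.15)(-0.45) − (0.55)(-0.10) = 0.1225
  C_21 = −[(0.00)(0.70) − (-0.30)(-0.45)] = 0.1350
  C_22 = (1.00)(0.70) − (-0.30)(-0.10) = 0.6700
  C_23 = −[(1.00)(-0.45) − (0.00)(-0.10)] = 0.4500
  C_31 = (0.00)(-0.30) − (-0.30)(0.55) = 0.1650
  C_32 = −[(1.00)(-0.30) − (-0.30)(-0.15)] = 0.3450
  C_33 = (1.00)(0.55) − (0.00)(-0.15) = 0.5500
det(I−A) = Σ_j (I−A)_1j·C_1j = (1.00)(0.2500) + (0.00)(0.1350) + (-0.30)(0.1225) = 0.21325
adj(I−A) = Cᵀ =
  [ 0.2500   0.1350   0.1650]
  [ 0.1350   0.6700   0.3450]
  [ 0.1225   0.4500   0.5500]
(I − A)⁻¹ = adj(I−A) / det(I−A) ≈
  [   1.1723     0.6331     0.7737]
  [   0.6331     3.1419     1.6178]
  [   0.5744     2.1102     2.5791]
x = (I − A)⁻¹ d = adj(I−A)·d / det(I−A), with det(I−A) = 0.21325:
  x_G = (0.2500·65 + 0.1350·115 + 0.1650·10) / 0.21325 = 33.425 / 0.21325 ≈ 156.7
  x_P = (0.1350·65 + 0.6700·115 + 0.3450·10) / 0.21325 = 89.275 / 0.21325 ≈ 418.6
  x_B = (0.1225·65 + 0.4500·115 + 0.5500·10) / 0.21325 = 65.2125 / 0.21325 ≈ 305.8

x_G = 156.7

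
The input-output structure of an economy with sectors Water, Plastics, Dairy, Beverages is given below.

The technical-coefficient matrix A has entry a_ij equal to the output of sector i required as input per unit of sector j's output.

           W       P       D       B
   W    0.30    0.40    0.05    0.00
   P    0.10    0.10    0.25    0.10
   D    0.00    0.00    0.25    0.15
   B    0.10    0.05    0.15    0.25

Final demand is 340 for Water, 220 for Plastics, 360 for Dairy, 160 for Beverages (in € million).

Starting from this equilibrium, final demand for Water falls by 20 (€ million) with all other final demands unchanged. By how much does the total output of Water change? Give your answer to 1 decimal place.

Δx_W = -31.0

I − A =
  [   0.70    -0.40    -0.05     0.00]
  [  -0.10     0.90    -0.25    -0.10]
  [   0.00     0.00     0.75    -0.15]
  [  -0.10    -0.05    -0.15     0.75]
Compute the cofactors C_ij = (−1)^(i+j)·(3×3 minor ij) of I−A; the adjugate is their transpose:
adj(I−A) = Cᵀ =
  [ 0.480375   0.216375   0.114500   0.051750]
  [ 0.065250   0.377250   0.146000   0.079500]
  [ 0.014250   0.011250   0.435000   0.088500]
  [ 0.071250   0.056250   0.112000   0.442500]
det(I−A) = Σ_j (I−A)_1j·C_1j = (0.70)(0.480375) + (-0.40)(0.065250) + (-0.05)(0.014250) + (0.00)(0.071250) = 0.30945
(I − A)⁻¹ = adj(I−A) / det(I−A) ≈
  [   1.5524     0.6992     0.3700     0.1672]
  [   0.2109     1.2191     0.4718     0.2569]
  [   0.0460     0.0364     1.4057     0.2860]
  [   0.2302     0.1818     0.3619     1.4300]
Δx = (I − A)⁻¹ Δd with Δd having -20 in the Water component and 0 elsewhere.
So Δx_W = L_WW · (-20), where L_WW = adj(I−A)_WW / det(I−A) = 0.480375 / 0.30945.
Δx_W = 0.480375 × (-20) / 0.30945 = -9.6075 / 0.30945 ≈ -31.0.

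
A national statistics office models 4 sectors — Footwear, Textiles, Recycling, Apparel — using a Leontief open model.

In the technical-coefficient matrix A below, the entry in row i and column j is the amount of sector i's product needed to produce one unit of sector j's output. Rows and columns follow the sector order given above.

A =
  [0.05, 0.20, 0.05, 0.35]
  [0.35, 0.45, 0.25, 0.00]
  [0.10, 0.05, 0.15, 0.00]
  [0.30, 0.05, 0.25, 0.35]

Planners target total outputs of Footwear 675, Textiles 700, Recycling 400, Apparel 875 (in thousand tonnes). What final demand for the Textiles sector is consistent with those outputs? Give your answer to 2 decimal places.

d_T = 48.75

I − A =
  [   0.95    -0.20    -0.05    -0.35]
  [  -0.35     0.55    -0.25     0.00]
  [  -0.10    -0.05     0.85     0.00]
  [  -0.30    -0.05    -0.25     0.65]
d = (I − A) x:
  d_F = (+0.95)·675 + (-0.20)·700 + (-0.05)·400 + (-0.35)·875 = 175.00
  d_T = (-0.35)·675 + (+0.55)·700 + (-0.25)·400 + (+0.00)·875 = 48.75
  d_R = (-0.10)·675 + (-0.05)·700 + (+0.85)·400 + (+0.00)·875 = 237.50
  d_A = (-0.30)·675 + (-0.05)·700 + (-0.25)·400 + (+0.65)·875 = 231.25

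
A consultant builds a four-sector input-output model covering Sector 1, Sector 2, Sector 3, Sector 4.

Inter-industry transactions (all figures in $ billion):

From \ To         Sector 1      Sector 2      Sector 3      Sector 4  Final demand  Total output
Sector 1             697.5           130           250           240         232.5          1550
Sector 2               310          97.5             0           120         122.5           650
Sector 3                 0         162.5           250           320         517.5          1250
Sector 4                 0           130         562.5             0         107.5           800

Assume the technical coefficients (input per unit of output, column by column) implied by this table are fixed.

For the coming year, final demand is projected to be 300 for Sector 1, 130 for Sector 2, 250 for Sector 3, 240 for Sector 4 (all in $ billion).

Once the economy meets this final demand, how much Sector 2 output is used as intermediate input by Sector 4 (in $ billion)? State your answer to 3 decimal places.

Technical coefficients a_ij = z_ij / X_j:
  a_11 = 697.5/1550 = 0.45, a_21 = 310/1550 = 0.20, a_31 = 0/1550 = 0.00, a_41 = 0/1550 = 0.00
  a_12 = 130/650 = 0.20, a_22 = 97.5/650 = 0.15, a_32 = 162.5/650 = 0.25, a_42 = 130/650 = 0.20
  a_13 = 250/1250 = 0.20, a_23 = 0/1250 = 0.00, a_33 = 250/1250 = 0.20, a_43 = 562.5/1250 = 0.45
  a_14 = 240/800 = 0.30, a_24 = 120/800 = 0.15, a_34 = 320/800 = 0.40, a_44 = 0/800 = 0.00
I − A =
  [   0.55    -0.20    -0.20    -0.30]
  [  -0.20     0.85     0.00    -0.15]
  [   0.00    -0.25     0.80    -0.40]
  [   0.00    -0.20    -0.45     1.00]
Compute the cofactors C_ij = (−1)^(i+j)·(3×3 minor ij) of I−A; the adjugate is their transpose:
adj(I−A) = Cᵀ =
  [ 0.486125   0.271750   0.292250   0.303500]
  [ 0.124000   0.341000   0.104125   0.130000]
  [ 0.066000   0.181500   0.399000   0.206625]
  [ 0.054500   0.149875   0.200375   0.332000]
det(I−A) = Σ_j (I−A)_1j·C_1j = (0.55)(0.486125) + (-0.20)(0.124000) + (-0.20)(0.066000) + (-0.30)(0.054500) = 0.21301875
(I − A)⁻¹ = adj(I−A) / det(I−A) ≈
  [   2.2821     1.2757     1.3719     1.4248]
  [   0.5821     1.6008     0.4888     0.6103]
  [   0.3098     0.8520     1.8731     0.9700]
  [   0.2558     0.7036     0.9406     1.5585]
First solve x = (I − A)⁻¹ d = adj(I−A)·d / det(I−A); in particular x_4 = (0.054500·300 + 0.149875·130 + 0.200375·250 + 0.332000·240) / 0.21301875 = 165.6075 / 0.21301875 ≈ 777.43156.
Intermediate flow from 2 to 4: z_24 = a_24 · x_4 = 0.15 × 165.6075 / 0.21301875 = 24.841125 / 0.21301875 ≈ 116.615.

z_24 = 116.615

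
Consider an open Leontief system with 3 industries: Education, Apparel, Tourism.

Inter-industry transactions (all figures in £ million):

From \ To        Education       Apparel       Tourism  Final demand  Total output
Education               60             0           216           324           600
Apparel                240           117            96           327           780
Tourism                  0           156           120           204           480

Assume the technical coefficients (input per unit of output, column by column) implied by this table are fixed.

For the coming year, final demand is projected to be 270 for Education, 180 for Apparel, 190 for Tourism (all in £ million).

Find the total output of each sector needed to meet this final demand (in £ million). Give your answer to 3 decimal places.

Technical coefficients a_ij = z_ij / X_j:
  a_EE = 60/600 = 0.10, a_AE = 240/600 = 0.40, a_TE = 0/600 = 0.00
  a_EA = 0/780 = 0.00, a_AA = 117/780 = 0.15, a_TA = 156/780 = 0.20
  a_ET = 216/480 = 0.45, a_AT = 96/480 = 0.20, a_TT = 120/480 = 0.25
I − A =
  [   0.90     0.00    -0.45]
  [  -0.40     0.85    -0.20]
  [   0.00    -0.20     0.75]
Cofactors of I−A, C_ij = (−1)^(i+j)·(minor ij) (rows/columns in the sector order above):
  C_11 = (0.85)(0.75) − (-0.20)(-0.20) = 0.5975
  C_12 = −[(-0.40)(0.75) − (-0.20)(0.00)] = 0.3000
  C_13 = (-0.40)(-0.20) − (0.85)(0.00) = 0.0800
  C_21 = −[(0.00)(0.75) − (-0.45)(-0.20)] = 0.0900
  C_22 = (0.90)(0.75) − (-0.45)(0.00) = 0.6750
  C_23 = −[(0.90)(-0.20) − (0.00)(0.00)] = 0.1800
  C_31 = (0.00)(-0.20) − (-0.45)(0.85) = 0.3825
  C_32 = −[(0.90)(-0.20) − (-0.45)(-0.40)] = 0.3600
  C_33 = (0.90)(0.85) − (0.00)(-0.40) = 0.7650
det(I−A) = Σ_j (I−A)_1j·C_1j = (0.90)(0.5975) + (0.00)(0.3000) + (-0.45)(0.0800) = 0.50175
adj(I−A) = Cᵀ =
  [ 0.5975   0.0900   0.3825]
  [ 0.3000   0.6750   0.3600]
  [ 0.0800   0.1800   0.7650]
(I − A)⁻¹ = adj(I−A) / det(I−A) ≈
  [   1.1908     0.1794     0.7623]
  [   0.5979     1.3453     0.7175]
  [   0.1594     0.3587     1.5247]
x = (I − A)⁻¹ d = adj(I−A)·d / det(I−A), with det(I−A) = 0.50175:
  x_E = (0.5975·270 + 0.0900·180 + 0.3825·190) / 0.50175 = 250.20 / 0.50175 ≈ 498.655
  x_A = (0.3000·270 + 0.6750·180 + 0.3600·190) / 0.50175 = 270.90 / 0.50175 ≈ 539.910
  x_T = (0.0800·270 + 0.1800·180 + 0.7650·190) / 0.50175 = 199.35 / 0.50175 ≈ 397.309

x_E = 498.655, x_A = 539.910, x_T = 397.309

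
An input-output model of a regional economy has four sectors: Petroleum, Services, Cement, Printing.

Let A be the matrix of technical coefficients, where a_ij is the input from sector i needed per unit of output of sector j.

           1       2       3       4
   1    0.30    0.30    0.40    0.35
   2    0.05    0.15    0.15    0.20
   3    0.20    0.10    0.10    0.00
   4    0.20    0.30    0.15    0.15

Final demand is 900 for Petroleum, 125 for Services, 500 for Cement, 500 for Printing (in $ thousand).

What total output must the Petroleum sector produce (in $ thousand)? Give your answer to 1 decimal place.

I − A =
  [   0.70    -0.30    -0.40    -0.35]
  [  -0.05     0.85    -0.15    -0.20]
  [  -0.20    -0.10     0.90     0.00]
  [  -0.20    -0.30    -0.15     0.85]
Compute the cofactors C_ij = (−1)^(i+j)·(3×3 minor ij) of I−A; the adjugate is their transpose:
adj(I−A) = Cᵀ =
  [ 0.580500   0.363250   0.372625   0.324500]
  [ 0.105750   0.394000   0.135375   0.136250]
  [ 0.140750   0.124500   0.374250   0.087250]
  [ 0.198750   0.246500   0.201500   0.432500]
det(I−A) = Σ_j (I−A)_1j·C_1j = (0.70)(0.580500) + (-0.30)(0.105750) + (-0.40)(0.140750) + (-0.35)(0.198750) = 0.2487625
(I − A)⁻¹ = adj(I−A) / det(I−A) ≈
  [   2.3336     1.4602     1.4979     1.3045]
  [   0.4251     1.5838     0.5442     0.5477]
  [   0.5658     0.5005     1.5044     0.3507]
  [   0.7990     0.9909     0.8100     1.7386]
x = (I − A)⁻¹ d = adj(I−A)·d / det(I−A), with det(I−A) = 0.2487625:
  x_1 = (0.580500·900 + 0.363250·125 + 0.372625·500 + 0.324500·500) / 0.2487625 = 916.41875 / 0.2487625 ≈ 3683.9
  x_2 = (0.105750·900 + 0.394000·125 + 0.135375·500 + 0.136250·500) / 0.2487625 = 280.2375 / 0.2487625 ≈ 1126.5
  x_3 = (0.140750·900 + 0.124500·125 + 0.374250·500 + 0.087250·500) / 0.2487625 = 372.9875 / 0.2487625 ≈ 1499.4
  x_4 = (0.198750·900 + 0.246500·125 + 0.201500·500 + 0.432500·500) / 0.2487625 = 526.6875 / 0.2487625 ≈ 2117.2

x_1 = 3683.9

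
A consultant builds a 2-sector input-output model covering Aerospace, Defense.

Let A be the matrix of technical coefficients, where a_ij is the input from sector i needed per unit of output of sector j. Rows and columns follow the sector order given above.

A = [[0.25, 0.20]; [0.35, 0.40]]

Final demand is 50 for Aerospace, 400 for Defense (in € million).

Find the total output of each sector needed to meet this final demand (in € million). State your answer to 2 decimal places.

I − A =
  [   0.75    -0.20]
  [  -0.35     0.60]
det(I−A) = (0.75)(0.60) − (-0.20)(-0.35) = 0.3800
adj(I−A) = [[0.60, 0.20], [0.35, 0.75]]
(I − A)⁻¹ = adj(I−A) / det(I−A) ≈
  [   1.5789     0.5263]
  [   0.9211     1.9737]
x = (I − A)⁻¹ d = adj(I−A)·d / det(I−A), with det(I−A) = 0.3800:
  x_1 = (0.60·50 + 0.20·400) / 0.3800 = 110.00 / 0.3800 ≈ 289.47
  x_2 = (0.35·50 + 0.75·400) / 0.3800 = 317.50 / 0.3800 ≈ 835.53

x_1 = 289.47, x_2 = 835.53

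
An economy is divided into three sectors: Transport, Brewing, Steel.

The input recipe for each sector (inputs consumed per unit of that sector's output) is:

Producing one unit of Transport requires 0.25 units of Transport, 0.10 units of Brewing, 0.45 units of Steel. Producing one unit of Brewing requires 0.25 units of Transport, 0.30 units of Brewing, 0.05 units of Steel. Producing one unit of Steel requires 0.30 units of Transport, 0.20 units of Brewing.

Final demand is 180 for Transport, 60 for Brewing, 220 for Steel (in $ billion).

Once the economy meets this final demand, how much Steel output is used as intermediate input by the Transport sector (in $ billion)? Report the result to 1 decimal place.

z_ST = 237.4

I − A =
  [   0.75    -0.25    -0.30]
  [  -0.10     0.70    -0.20]
  [  -0.45    -0.05     1.00]
Cofactors of I−A, C_ij = (−1)^(i+j)·(minor ij) (rows/columns in the sector order above):
  C_11 = (0.70)(1.00) − (-0.20)(-0.05) = 0.6900
  C_12 = −[(-0.10)(1.00) − (-0.20)(-0.45)] = 0.1900
  C_13 = (-0.10)(-0.05) − (0.70)(-0.45) = 0.3200
  C_21 = −[(-0.25)(1.00) − (-0.30)(-0.05)] = 0.2650
  C_22 = (0.75)(1.00) − (-0.30)(-0.45) = 0.6150
  C_23 = −[(0.75)(-0.05) − (-0.25)(-0.45)] = 0.1500
  C_31 = (-0.25)(-0.20) − (-0.30)(0.70) = 0.2600
  C_32 = −[(0.75)(-0.20) − (-0.30)(-0.10)] = 0.1800
  C_33 = (0.75)(0.70) − (-0.25)(-0.10) = 0.5000
det(I−A) = Σ_j (I−A)_1j·C_1j = (0.75)(0.6900) + (-0.25)(0.1900) + (-0.30)(0.3200) = 0.3740
adj(I−A) = Cᵀ =
  [ 0.6900   0.2650   0.2600]
  [ 0.1900   0.6150   0.1800]
  [ 0.3200   0.1500   0.5000]
(I − A)⁻¹ = adj(I−A) / det(I−A) ≈
  [   1.8449     0.7086     0.6952]
  [   0.5080     1.6444     0.4813]
  [   0.8556     0.4011     1.3369]
First solve x = (I − A)⁻¹ d = adj(I−A)·d / det(I−A); in particular x_T = (0.6900·180 + 0.2650·60 + 0.2600·220) / 0.3740 = 197.30 / 0.3740 ≈ 527.540.
Intermediate flow from S to T: z_ST = a_ST · x_T = 0.45 × 197.30 / 0.3740 = 88.785 / 0.3740 ≈ 237.4.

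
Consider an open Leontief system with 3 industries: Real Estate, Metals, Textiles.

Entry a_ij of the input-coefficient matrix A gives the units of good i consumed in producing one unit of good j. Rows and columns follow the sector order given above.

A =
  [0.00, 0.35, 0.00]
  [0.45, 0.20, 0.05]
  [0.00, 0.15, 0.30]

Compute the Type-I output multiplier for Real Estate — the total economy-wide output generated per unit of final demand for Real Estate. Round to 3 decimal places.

m_R = 2.114

I − A =
  [   1.00    -0.35     0.00]
  [  -0.45     0.80    -0.05]
  [   0.00    -0.15     0.70]
Cofactors of I−A, C_ij = (−1)^(i+j)·(minor ij) (rows/columns in the sector order above):
  C_11 = (0.80)(0.70) − (-0.05)(-0.15) = 0.5525
  C_12 = −[(-0.45)(0.70) − (-0.05)(0.00)] = 0.3150
  C_13 = (-0.45)(-0.15) − (0.80)(0.00) = 0.0675
  C_21 = −[(-0.35)(0.70) − (0.00)(-0.15)] = 0.2450
  C_22 = (1.00)(0.70) − (0.00)(0.00) = 0.7000
  C_23 = −[(1.00)(-0.15) − (-0.35)(0.00)] = 0.1500
  C_31 = (-0.35)(-0.05) − (0.00)(0.80) = 0.0175
  C_32 = −[(1.00)(-0.05) − (0.00)(-0.45)] = 0.0500
  C_33 = (1.00)(0.80) − (-0.35)(-0.45) = 0.6425
det(I−A) = Σ_j (I−A)_1j·C_1j = (1.00)(0.5525) + (-0.35)(0.3150) + (0.00)(0.0675) = 0.44225
adj(I−A) = Cᵀ =
  [ 0.5525   0.2450   0.0175]
  [ 0.3150   0.7000   0.0500]
  [ 0.0675   0.1500   0.6425]
(I − A)⁻¹ = adj(I−A) / det(I−A) ≈
  [   1.2493     0.5540     0.0396]
  [   0.7123     1.5828     0.1131]
  [   0.1526     0.3392     1.4528]
The output multiplier for sector j is the column-j sum of the Leontief inverse (I − A)⁻¹ = adj(I−A) / det(I−A).
Column R of adj(I−A): (0.5525, 0.3150, 0.0675); det(I−A) = 0.44225.
m_R = (0.5525 + 0.3150 + 0.0675) / 0.44225 = 0.935 / 0.44225 ≈ 2.114.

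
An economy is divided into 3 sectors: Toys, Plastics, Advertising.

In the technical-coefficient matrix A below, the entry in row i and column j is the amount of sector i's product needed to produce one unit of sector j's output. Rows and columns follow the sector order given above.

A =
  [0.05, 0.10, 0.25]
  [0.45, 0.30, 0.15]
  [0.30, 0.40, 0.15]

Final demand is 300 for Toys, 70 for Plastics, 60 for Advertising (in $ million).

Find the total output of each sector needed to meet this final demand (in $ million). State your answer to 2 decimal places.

I − A =
  [   0.95    -0.10    -0.25]
  [  -0.45     0.70    -0.15]
  [  -0.30    -0.40     0.85]
Cofactors of I−A, C_ij = (−1)^(i+j)·(minor ij) (rows/columns in the sector order above):
  C_11 = (0.70)(0.85) − (-0.15)(-0.40) = 0.5350
  C_12 = −[(-0.45)(0.85) − (-0.15)(-0.30)] = 0.4275
  C_13 = (-0.45)(-0.40) − (0.70)(-0.30) = 0.3900
  C_21 = −[(-0.10)(0.85) − (-0.25)(-0.40)] = 0.1850
  C_22 = (0.95)(0.85) − (-0.25)(-0.30) = 0.7325
  C_23 = −[(0.95)(-0.40) − (-0.10)(-0.30)] = 0.4100
  C_31 = (-0.10)(-0.15) − (-0.25)(0.70) = 0.1900
  C_32 = −[(0.95)(-0.15) − (-0.25)(-0.45)] = 0.2550
  C_33 = (0.95)(0.70) − (-0.10)(-0.45) = 0.6200
det(I−A) = Σ_j (I−A)_1j·C_1j = (0.95)(0.5350) + (-0.10)(0.4275) + (-0.25)(0.3900) = 0.3680
adj(I−A) = Cᵀ =
  [ 0.5350   0.1850   0.1900]
  [ 0.4275   0.7325   0.2550]
  [ 0.3900   0.4100   0.6200]
(I − A)⁻¹ = adj(I−A) / det(I−A) ≈
  [   1.4538     0.5027     0.5163]
  [   1.1617     1.9905     0.6929]
  [   1.0598     1.1141     1.6848]
x = (I − A)⁻¹ d = adj(I−A)·d / det(I−A), with det(I−A) = 0.3680:
  x_T = (0.5350·300 + 0.1850·70 + 0.1900·60) / 0.3680 = 184.85 / 0.3680 ≈ 502.31
  x_P = (0.4275·300 + 0.7325·70 + 0.2550·60) / 0.3680 = 194.825 / 0.3680 ≈ 529.42
  x_A = (0.3900·300 + 0.4100·70 + 0.6200·60) / 0.3680 = 182.90 / 0.3680 ≈ 497.01

x_T = 502.31, x_P = 529.42, x_A = 497.01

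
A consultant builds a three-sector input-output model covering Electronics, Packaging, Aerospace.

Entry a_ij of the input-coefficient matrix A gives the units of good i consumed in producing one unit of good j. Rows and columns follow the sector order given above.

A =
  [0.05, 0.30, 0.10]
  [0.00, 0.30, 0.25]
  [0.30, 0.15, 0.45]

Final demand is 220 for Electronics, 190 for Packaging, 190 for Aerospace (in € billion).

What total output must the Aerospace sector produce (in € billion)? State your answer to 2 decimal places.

I − A =
  [   0.95    -0.30    -0.10]
  [   0.00     0.70    -0.25]
  [  -0.30    -0.15     0.55]
Cofactors of I−A, C_ij = (−1)^(i+j)·(minor ij) (rows/columns in the sector order above):
  C_11 = (0.70)(0.55) − (-0.25)(-0.15) = 0.3475
  C_12 = −[(0.00)(0.55) − (-0.25)(-0.30)] = 0.0750
  C_13 = (0.00)(-0.15) − (0.70)(-0.30) = 0.2100
  C_21 = −[(-0.30)(0.55) − (-0.10)(-0.15)] = 0.1800
  C_22 = (0.95)(0.55) − (-0.10)(-0.30) = 0.4925
  C_23 = −[(0.95)(-0.15) − (-0.30)(-0.30)] = 0.2325
  C_31 = (-0.30)(-0.25) − (-0.10)(0.70) = 0.1450
  C_32 = −[(0.95)(-0.25) − (-0.10)(0.00)] = 0.2375
  C_33 = (0.95)(0.70) − (-0.30)(0.00) = 0.6650
det(I−A) = Σ_j (I−A)_1j·C_1j = (0.95)(0.3475) + (-0.30)(0.0750) + (-0.10)(0.2100) = 0.286625
adj(I−A) = Cᵀ =
  [ 0.3475   0.1800   0.1450]
  [ 0.0750   0.4925   0.2375]
  [ 0.2100   0.2325   0.6650]
(I − A)⁻¹ = adj(I−A) / det(I−A) ≈
  [   1.2124     0.6280     0.5059]
  [   0.2617     1.7183     0.8286]
  [   0.7327     0.8112     2.3201]
x = (I − A)⁻¹ d = adj(I−A)·d / det(I−A), with det(I−A) = 0.286625:
  x_1 = (0.3475·220 + 0.1800·190 + 0.1450·190) / 0.286625 = 138.20 / 0.286625 ≈ 482.16
  x_2 = (0.0750·220 + 0.4925·190 + 0.2375·190) / 0.286625 = 155.20 / 0.286625 ≈ 541.47
  x_3 = (0.2100·220 + 0.2325·190 + 0.6650·190) / 0.286625 = 216.725 / 0.286625 ≈ 756.13

x_3 = 756.13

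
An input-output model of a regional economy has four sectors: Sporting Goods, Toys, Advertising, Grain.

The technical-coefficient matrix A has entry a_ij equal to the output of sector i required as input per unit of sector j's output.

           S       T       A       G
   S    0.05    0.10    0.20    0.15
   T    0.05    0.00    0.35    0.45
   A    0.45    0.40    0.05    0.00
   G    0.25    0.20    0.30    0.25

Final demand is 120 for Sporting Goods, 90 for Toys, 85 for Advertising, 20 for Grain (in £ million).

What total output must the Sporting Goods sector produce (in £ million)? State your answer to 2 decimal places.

I − A =
  [   0.95    -0.10    -0.20    -0.15]
  [  -0.05     1.00    -0.35    -0.45]
  [  -0.45    -0.40     0.95     0.00]
  [  -0.25    -0.20    -0.30     0.75]
Compute the cofactors C_ij = (−1)^(i+j)·(3×3 minor ij) of I−A; the adjugate is their transpose:
adj(I−A) = Cᵀ =
  [ 0.468000   0.177750   0.227250   0.200250]
  [ 0.321375   0.553500   0.396750   0.396375]
  [ 0.357000   0.317250   0.573000   0.261750]
  [ 0.384500   0.333750   0.410750   0.655000]
det(I−A) = Σ_j (I−A)_1j·C_1j = (0.95)(0.468000) + (-0.10)(0.321375) + (-0.20)(0.357000) + (-0.15)(0.384500) = 0.2833875
(I − A)⁻¹ = adj(I−A) / det(I−A) ≈
  [   1.6514     0.6272     0.8019     0.7066]
  [   1.1340     1.9532     1.4000     1.3987]
  [   1.2598     1.1195     2.0220     0.9236]
  [   1.3568     1.1777     1.4494     2.3113]
x = (I − A)⁻¹ d = adj(I−A)·d / det(I−A), with det(I−A) = 0.2833875:
  x_S = (0.468000·120 + 0.177750·90 + 0.227250·85 + 0.200250·20) / 0.2833875 = 95.47875 / 0.2833875 ≈ 336.92
  x_T = (0.321375·120 + 0.553500·90 + 0.396750·85 + 0.396375·20) / 0.2833875 = 130.03125 / 0.2833875 ≈ 458.85
  x_A = (0.357000·120 + 0.317250·90 + 0.573000·85 + 0.261750·20) / 0.2833875 = 125.3325 / 0.2833875 ≈ 442.27
  x_G = (0.384500·120 + 0.333750·90 + 0.410750·85 + 0.655000·20) / 0.2833875 = 124.19125 / 0.2833875 ≈ 438.24

x_S = 336.92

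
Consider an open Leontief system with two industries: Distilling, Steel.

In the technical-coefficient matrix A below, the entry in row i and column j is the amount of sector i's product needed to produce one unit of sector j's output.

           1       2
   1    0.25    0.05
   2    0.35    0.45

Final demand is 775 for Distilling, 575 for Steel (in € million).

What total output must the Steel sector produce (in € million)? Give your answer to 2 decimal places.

x_2 = 1778.48

I − A =
  [   0.75    -0.05]
  [  -0.35     0.55]
det(I−A) = (0.75)(0.55) − (-0.05)(-0.35) = 0.3950
adj(I−A) = [[0.55, 0.05], [0.35, 0.75]]
(I − A)⁻¹ = adj(I−A) / det(I−A) ≈
  [   1.3924     0.1266]
  [   0.8861     1.8987]
x = (I − A)⁻¹ d = adj(I−A)·d / det(I−A), with det(I−A) = 0.3950:
  x_1 = (0.55·775 + 0.05·575) / 0.3950 = 455.00 / 0.3950 ≈ 1151.90
  x_2 = (0.35·775 + 0.75·575) / 0.3950 = 702.50 / 0.3950 ≈ 1778.48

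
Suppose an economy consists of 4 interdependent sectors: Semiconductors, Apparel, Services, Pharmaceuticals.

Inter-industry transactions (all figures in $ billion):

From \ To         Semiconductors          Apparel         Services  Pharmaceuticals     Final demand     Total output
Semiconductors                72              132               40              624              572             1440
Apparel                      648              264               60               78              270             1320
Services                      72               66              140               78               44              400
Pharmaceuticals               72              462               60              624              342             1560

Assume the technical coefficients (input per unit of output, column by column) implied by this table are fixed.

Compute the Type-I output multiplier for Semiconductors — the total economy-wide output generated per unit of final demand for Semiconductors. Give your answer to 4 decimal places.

m_1 = 3.3611

Technical coefficients a_ij = z_ij / X_j:
  a_11 = 72/1440 = 0.05, a_21 = 648/1440 = 0.45, a_31 = 72/1440 = 0.05, a_41 = 72/1440 = 0.05
  a_12 = 132/1320 = 0.10, a_22 = 264/1320 = 0.20, a_32 = 66/1320 = 0.05, a_42 = 462/1320 = 0.35
  a_13 = 40/400 = 0.10, a_23 = 60/400 = 0.15, a_33 = 140/400 = 0.35, a_43 = 60/400 = 0.15
  a_14 = 624/1560 = 0.40, a_24 = 78/1560 = 0.05, a_34 = 78/1560 = 0.05, a_44 = 624/1560 = 0.40
I − A =
  [   0.95    -0.10    -0.10    -0.40]
  [  -0.45     0.80    -0.15    -0.05]
  [  -0.05    -0.05     0.65    -0.05]
  [  -0.05    -0.35    -0.15     0.60]
Compute the cofactors C_ij = (−1)^(i+j)·(3×3 minor ij) of I−A; the adjugate is their transpose:
adj(I−A) = Cᵀ =
  [ 0.287125   0.137000   0.125000   0.213250]
  [ 0.179000   0.344125   0.143875   0.160000]
  [ 0.046625   0.054375   0.333125   0.063375]
  [ 0.140000   0.225750   0.177625   0.450625]
det(I−A) = Σ_j (I−A)_1j·C_1j = (0.95)(0.287125) + (-0.10)(0.179000) + (-0.10)(0.046625) + (-0.40)(0.140000) = 0.19420625
(I − A)⁻¹ = adj(I−A) / det(I−A) ≈
  [   1.47845     0.70544     0.64365     1.09806]
  [   0.92170     1.77196     0.74084     0.82387]
  [   0.24008     0.27999     1.71532     0.32633]
  [   0.72088     1.16242     0.91462     2.32034]
The output multiplier for sector j is the column-j sum of the Leontief inverse (I − A)⁻¹ = adj(I−A) / det(I−A).
Column 1 of adj(I−A): (0.287125, 0.179000, 0.046625, 0.140000); det(I−A) = 0.19420625.
m_1 = (0.287125 + 0.179000 + 0.046625 + 0.140000) / 0.19420625 = 0.65275 / 0.19420625 ≈ 3.3611.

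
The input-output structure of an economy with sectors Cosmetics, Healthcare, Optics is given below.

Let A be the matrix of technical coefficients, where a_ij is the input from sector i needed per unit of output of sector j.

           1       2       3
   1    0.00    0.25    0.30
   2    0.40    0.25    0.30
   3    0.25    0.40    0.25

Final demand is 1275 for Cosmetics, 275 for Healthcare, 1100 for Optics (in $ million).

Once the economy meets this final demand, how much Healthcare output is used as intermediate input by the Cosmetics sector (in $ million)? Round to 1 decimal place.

I − A =
  [   1.00    -0.25    -0.30]
  [  -0.40     0.75    -0.30]
  [  -0.25    -0.40     0.75]
Cofactors of I−A, C_ij = (−1)^(i+j)·(minor ij) (rows/columns in the sector order above):
  C_11 = (0.75)(0.75) − (-0.30)(-0.40) = 0.4425
  C_12 = −[(-0.40)(0.75) − (-0.30)(-0.25)] = 0.3750
  C_13 = (-0.40)(-0.40) − (0.75)(-0.25) = 0.3475
  C_21 = −[(-0.25)(0.75) − (-0.30)(-0.40)] = 0.3075
  C_22 = (1.00)(0.75) − (-0.30)(-0.25) = 0.6750
  C_23 = −[(1.00)(-0.40) − (-0.25)(-0.25)] = 0.4625
  C_31 = (-0.25)(-0.30) − (-0.30)(0.75) = 0.3000
  C_32 = −[(1.00)(-0.30) − (-0.30)(-0.40)] = 0.4200
  C_33 = (1.00)(0.75) − (-0.25)(-0.40) = 0.6500
det(I−A) = Σ_j (I−A)_1j·C_1j = (1.00)(0.4425) + (-0.25)(0.3750) + (-0.30)(0.3475) = 0.2445
adj(I−A) = Cᵀ =
  [ 0.4425   0.3075   0.3000]
  [ 0.3750   0.6750   0.4200]
  [ 0.3475   0.4625   0.6500]
(I − A)⁻¹ = adj(I−A) / det(I−A) ≈
  [   1.8098     1.2577     1.2270]
  [   1.5337     2.7607     1.7178]
  [   1.4213     1.8916     2.6585]
First solve x = (I − A)⁻¹ d = adj(I−A)·d / det(I−A); in particular x_1 = (0.4425·1275 + 0.3075·275 + 0.3000·1100) / 0.2445 = 978.75 / 0.2445 ≈ 4003.067.
Intermediate flow from 2 to 1: z_21 = a_21 · x_1 = 0.40 × 978.75 / 0.2445 = 391.50 / 0.2445 ≈ 1601.2.

z_21 = 1601.2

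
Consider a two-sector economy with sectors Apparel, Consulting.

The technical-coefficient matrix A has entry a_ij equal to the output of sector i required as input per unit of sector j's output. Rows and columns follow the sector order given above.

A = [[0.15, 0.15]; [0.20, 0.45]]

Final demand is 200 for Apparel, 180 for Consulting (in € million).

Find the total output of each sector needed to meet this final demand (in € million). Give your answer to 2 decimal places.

x_A = 313.14, x_C = 441.14

I − A =
  [   0.85    -0.15]
  [  -0.20     0.55]
det(I−A) = (0.85)(0.55) − (-0.15)(-0.20) = 0.4375
adj(I−A) = [[0.55, 0.15], [0.20, 0.85]]
(I − A)⁻¹ = adj(I−A) / det(I−A) ≈
  [   1.2571     0.3429]
  [   0.4571     1.9429]
x = (I − A)⁻¹ d = adj(I−A)·d / det(I−A), with det(I−A) = 0.4375:
  x_A = (0.55·200 + 0.15·180) / 0.4375 = 137.00 / 0.4375 ≈ 313.14
  x_C = (0.20·200 + 0.85·180) / 0.4375 = 193.00 / 0.4375 ≈ 441.14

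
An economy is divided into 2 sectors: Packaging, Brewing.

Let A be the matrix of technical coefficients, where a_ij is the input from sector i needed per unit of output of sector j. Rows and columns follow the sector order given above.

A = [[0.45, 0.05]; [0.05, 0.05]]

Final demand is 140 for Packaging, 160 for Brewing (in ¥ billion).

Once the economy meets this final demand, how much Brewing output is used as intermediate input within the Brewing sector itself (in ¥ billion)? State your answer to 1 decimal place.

I − A =
  [   0.55    -0.05]
  [  -0.05     0.95]
det(I−A) = (0.55)(0.95) − (-0.05)(-0.05) = 0.5200
adj(I−A) = [[0.95, 0.05], [0.05, 0.55]]
(I − A)⁻¹ = adj(I−A) / det(I−A) ≈
  [   1.8269     0.0962]
  [   0.0962     1.0577]
First solve x = (I − A)⁻¹ d = adj(I−A)·d / det(I−A); in particular x_B = (0.05·140 + 0.55·160) / 0.5200 = 95.00 / 0.5200 ≈ 182.692.
Intermediate flow from B to B: z_BB = a_BB · x_B = 0.05 × 95.00 / 0.5200 = 4.75 / 0.5200 ≈ 9.1.

z_BB = 9.1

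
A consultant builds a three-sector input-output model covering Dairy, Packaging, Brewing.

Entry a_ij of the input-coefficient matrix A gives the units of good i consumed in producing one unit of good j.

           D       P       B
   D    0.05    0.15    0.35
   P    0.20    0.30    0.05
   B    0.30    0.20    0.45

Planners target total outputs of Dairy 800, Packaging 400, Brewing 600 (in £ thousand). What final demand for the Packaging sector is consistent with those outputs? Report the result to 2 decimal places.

d_P = 90.00

I − A =
  [   0.95    -0.15    -0.35]
  [  -0.20     0.70    -0.05]
  [  -0.30    -0.20     0.55]
d = (I − A) x:
  d_D = (+0.95)·800 + (-0.15)·400 + (-0.35)·600 = 490.00
  d_P = (-0.20)·800 + (+0.70)·400 + (-0.05)·600 = 90.00
  d_B = (-0.30)·800 + (-0.20)·400 + (+0.55)·600 = 10.00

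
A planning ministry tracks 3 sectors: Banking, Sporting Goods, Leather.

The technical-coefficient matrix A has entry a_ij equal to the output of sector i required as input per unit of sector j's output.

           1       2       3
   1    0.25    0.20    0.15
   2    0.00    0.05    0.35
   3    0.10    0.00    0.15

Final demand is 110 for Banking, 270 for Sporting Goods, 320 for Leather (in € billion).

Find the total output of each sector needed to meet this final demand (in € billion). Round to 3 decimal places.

I − A =
  [   0.75    -0.20    -0.15]
  [   0.00     0.95    -0.35]
  [  -0.10     0.00     0.85]
Cofactors of I−A, C_ij = (−1)^(i+j)·(minor ij) (rows/columns in the sector order above):
  C_11 = (0.95)(0.85) − (-0.35)(0.00) = 0.8075
  C_12 = −[(0.00)(0.85) − (-0.35)(-0.10)] = 0.0350
  C_13 = (0.00)(0.00) − (0.95)(-0.10) = 0.0950
  C_21 = −[(-0.20)(0.85) − (-0.15)(0.00)] = 0.1700
  C_22 = (0.75)(0.85) − (-0.15)(-0.10) = 0.6225
  C_23 = −[(0.75)(0.00) − (-0.20)(-0.10)] = 0.0200
  C_31 = (-0.20)(-0.35) − (-0.15)(0.95) = 0.2125
  C_32 = −[(0.75)(-0.35) − (-0.15)(0.00)] = 0.2625
  C_33 = (0.75)(0.95) − (-0.20)(0.00) = 0.7125
det(I−A) = Σ_j (I−A)_1j·C_1j = (0.75)(0.8075) + (-0.20)(0.0350) + (-0.15)(0.0950) = 0.584375
adj(I−A) = Cᵀ =
  [ 0.8075   0.1700   0.2125]
  [ 0.0350   0.6225   0.2625]
  [ 0.0950   0.0200   0.7125]
(I − A)⁻¹ = adj(I−A) / det(I−A) ≈
  [   1.3818     0.2909     0.3636]
  [   0.0599     1.0652     0.4492]
  [   0.1626     0.0342     1.2193]
x = (I − A)⁻¹ d = adj(I−A)·d / det(I−A), with det(I−A) = 0.584375:
  x_1 = (0.8075·110 + 0.1700·270 + 0.2125·320) / 0.584375 = 202.725 / 0.584375 ≈ 346.909
  x_2 = (0.0350·110 + 0.6225·270 + 0.2625·320) / 0.584375 = 255.925 / 0.584375 ≈ 437.947
  x_3 = (0.0950·110 + 0.0200·270 + 0.7125·320) / 0.584375 = 243.85 / 0.584375 ≈ 417.283

x_1 = 346.909, x_2 = 437.947, x_3 = 417.283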